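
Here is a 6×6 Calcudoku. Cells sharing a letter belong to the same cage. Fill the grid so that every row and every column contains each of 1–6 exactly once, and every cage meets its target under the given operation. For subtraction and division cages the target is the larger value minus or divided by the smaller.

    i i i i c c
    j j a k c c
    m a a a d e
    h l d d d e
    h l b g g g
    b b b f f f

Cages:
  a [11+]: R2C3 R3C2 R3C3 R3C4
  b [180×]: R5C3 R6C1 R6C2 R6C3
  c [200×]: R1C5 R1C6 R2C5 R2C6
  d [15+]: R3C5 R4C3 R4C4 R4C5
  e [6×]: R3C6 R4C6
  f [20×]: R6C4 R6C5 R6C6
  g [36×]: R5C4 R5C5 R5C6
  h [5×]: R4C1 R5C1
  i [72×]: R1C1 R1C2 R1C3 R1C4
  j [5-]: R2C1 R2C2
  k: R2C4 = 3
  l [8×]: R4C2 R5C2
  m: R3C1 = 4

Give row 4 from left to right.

5 2 4 6 3 1

K is a freebie, which forces R2C4 = 3.
M is a freebie; hence R3C1 = 4.
The only place for 1 in row 5 is R5C1.
1 is placed in column 1, leaving R2C1 = 6.
The two cells of cage j must have difference 5, so R2C2 = 1.
1 is placed in column 1, which forces R4C1 = 5.
Column 1 already has 6, which forces R1C1 = 3.
3 is placed in column 1, which forces R6C1 = 2.
In row 5, 4 can only go at R5C2, so R5C2 = 4.
Column 2 now contains 4; hence R1C2 = 6.
Column 2 now contains 4, which forces R4C2 = 2.
The only place for 6 in row 3 is R3C6.
Cage e's pair has product 6, which forces R4C6 = 1.
Cage d needs sum 15; hence R3C5 = 2.
The 4 cells of cage a must have sum 11, so R2C3 = 2.
Row 2 now contains 2, leaving R2C6 = 5.
Column 6 now contains 5, leaving R6C6 = 4.
Cage c needs product 200, so R1C5 = 5.
Column 6 now contains 5, which forces R1C6 = 2.
Row 2 already has 5, leaving R2C5 = 4.
Column 6 already has 2, so R5C6 = 3.
5 is placed in column 5, so R6C5 = 1.
The 3 cells of cage g must have product 36, which forces R5C4 = 2.
Row 5 already has 3, leaving R5C5 = 6.
Row 6 already has 1, so R6C4 = 5.
Column 4 already has 5; hence R3C4 = 1.
Column 5 already has 6, which forces R4C5 = 3.
6 is placed in row 5, leaving R5C3 = 5.
Row 6 already has 5; hence R6C2 = 3.
Cage b has product 180, so R6C3 = 6.
Cage i has product 72, which forces R1C3 = 1.
1 is placed in column 4; hence R1C4 = 4.
Column 2 now contains 3, which forces R3C2 = 5.
5 is placed in column 3, leaving R3C3 = 3.
Column 3 already has 6; hence R4C3 = 4.
Cage d needs sum 15, leaving R4C4 = 6.
Filled in: 3 6 1 4 5 2 / 6 1 2 3 4 5 / 4 5 3 1 2 6 / 5 2 4 6 3 1 / 1 4 5 2 6 3 / 2 3 6 5 1 4.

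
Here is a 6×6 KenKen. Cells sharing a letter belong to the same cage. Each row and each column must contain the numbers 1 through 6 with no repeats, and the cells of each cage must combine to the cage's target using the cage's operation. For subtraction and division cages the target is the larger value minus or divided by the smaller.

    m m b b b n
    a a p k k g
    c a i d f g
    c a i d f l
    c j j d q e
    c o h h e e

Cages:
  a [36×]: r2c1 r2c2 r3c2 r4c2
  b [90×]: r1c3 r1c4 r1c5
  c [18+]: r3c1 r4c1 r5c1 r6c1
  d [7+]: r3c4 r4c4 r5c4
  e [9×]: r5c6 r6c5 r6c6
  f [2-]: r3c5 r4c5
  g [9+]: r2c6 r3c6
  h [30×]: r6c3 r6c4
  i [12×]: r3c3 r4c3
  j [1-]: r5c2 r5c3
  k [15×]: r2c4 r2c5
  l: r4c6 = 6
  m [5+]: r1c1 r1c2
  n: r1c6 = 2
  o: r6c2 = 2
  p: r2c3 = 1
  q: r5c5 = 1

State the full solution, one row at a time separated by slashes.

1 4 3 5 6 2 / 2 6 1 3 5 4 / 3 1 6 4 2 5 / 5 3 2 1 4 6 / 6 5 4 2 1 3 / 4 2 5 6 3 1

Cage n is given, leaving r1c6 = 2.
P is a freebie; hence r2c3 = 1.
Cage l is a single given cell, so r4c6 = 6.
Cage q is given, which forces r5c5 = 1.
Cage e needs product 9, which forces r5c6 = 3.
O is a freebie; hence r6c2 = 2.
The 3 cells of cage e must have product 9; hence r6c5 = 3.
The 3 cells of cage e must have product 9, leaving r6c6 = 1.
The two cells of cage k must have product 15, leaving r2c4 = 3.
Column 5 already has 3, which forces r2c5 = 5.
5 is placed in row 2; hence r2c6 = 4.
Column 6 now contains 4, so r3c6 = 5.
Cage b needs product 90, leaving r1c3 = 3.
Cage b has product 90, which forces r1c4 = 5.
Column 5 already has 5, so r1c5 = 6.
3 is placed in row 2, so r2c1 = 2.
Row 2 already has 4; hence r2c2 = 6.
5 is placed in column 4, so r6c4 = 6.
Cage i needs two cells with product 12; hence r3c3 = 6.
The two cells of cage i must have product 12, which forces r4c3 = 2.
Row 4 now contains 2; hence r4c5 = 4.
Row 6 now contains 6, so r6c3 = 5.
Cage c needs sum 18, leaving r3c1 = 3.
Row 3 already has 3; hence r3c2 = 1.
4 is placed in column 5; hence r3c5 = 2.
Cage c has sum 18, so r4c1 = 5.
Column 2 now contains 1; hence r4c2 = 3.
4 is placed in row 4, which forces r4c4 = 1.
The 4 cells of cage c must have sum 18; hence r5c1 = 6.
The two cells of cage j must have difference 1, which forces r5c2 = 5.
Column 3 already has 5; hence r5c3 = 4.
Row 5 already has 4, leaving r5c4 = 2.
Row 6 now contains 5, so r6c1 = 4.
Column 1 now contains 4, leaving r1c1 = 1.
Column 2 now contains 1, so r1c2 = 4.
Row 3 now contains 2; hence r3c4 = 4.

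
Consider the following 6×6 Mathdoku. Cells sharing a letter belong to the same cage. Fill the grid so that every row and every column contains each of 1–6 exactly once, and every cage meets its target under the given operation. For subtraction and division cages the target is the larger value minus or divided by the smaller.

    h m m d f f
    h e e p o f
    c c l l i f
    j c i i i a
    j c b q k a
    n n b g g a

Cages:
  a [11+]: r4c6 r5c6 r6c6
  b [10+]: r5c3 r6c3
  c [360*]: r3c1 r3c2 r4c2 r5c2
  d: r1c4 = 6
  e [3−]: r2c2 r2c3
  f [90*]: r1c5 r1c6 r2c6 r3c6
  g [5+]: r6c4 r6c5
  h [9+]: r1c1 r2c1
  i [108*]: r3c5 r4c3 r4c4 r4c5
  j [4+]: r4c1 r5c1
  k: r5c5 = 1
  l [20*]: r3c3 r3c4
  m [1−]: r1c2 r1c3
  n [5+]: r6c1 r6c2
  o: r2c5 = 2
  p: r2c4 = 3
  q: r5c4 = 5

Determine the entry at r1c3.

Cage d is given; hence r1c4 = 6.
P is a freebie, which forces r2c4 = 3.
O is a freebie, leaving r2c5 = 2.
Cage q is given, leaving r5c4 = 5.
Cage k is given, leaving r5c5 = 1.
Cage l's pair has product 20, which forces r3c3 = 5.
Column 4 already has 5, which forces r3c4 = 4.
Cage j needs two cells with sum 4, which forces r4c1 = 1.
1 is placed in row 4, so r4c4 = 2.
1 is placed in row 5, so r5c1 = 3.
2 is placed in column 4; hence r6c4 = 1.
Column 1 already has 3, so r3c1 = 6.
Cage i needs product 108, leaving r3c5 = 3.
Row 3 now contains 3, leaving r3c6 = 1.
Cage c needs product 360; hence r4c2 = 5.
The 4 cells of cage i must have product 108; hence r4c3 = 3.
Cage i has product 108, leaving r4c5 = 6.
Row 4 now contains 6, so r4c6 = 4.
Cage n needs two cells with sum 5, leaving r6c1 = 2.
The two cells of cage n must have sum 5; hence r6c2 = 3.
Cage g's pair has sum 5, leaving r6c5 = 4.
Column 5 now contains 3, leaving r1c5 = 5.
The 4 cells of cage f must have product 90, so r1c6 = 3.
Cage f needs product 90, which forces r2c6 = 6.
Row 3 now contains 3, which forces r3c2 = 2.
Cage c needs product 360; hence r5c2 = 6.
The two cells of cage b must have sum 10, leaving r5c3 = 4.
Cage a has sum 11, which forces r5c6 = 2.
Row 6 now contains 4, so r6c3 = 6.
Cage a has sum 11, leaving r6c6 = 5.
5 is placed in row 1; hence r1c1 = 4.
Column 2 already has 2, leaving r1c2 = 1.
Cage m needs two cells with difference 1, leaving r1c3 = 2.
Cage h needs two cells with sum 9; hence r2c1 = 5.
The two cells of cage e must have difference 3, leaving r2c2 = 4.
Column 3 now contains 4; hence r2c3 = 1.
Completed grid: 4 1 2 6 5 3 / 5 4 1 3 2 6 / 6 2 5 4 3 1 / 1 5 3 2 6 4 / 3 6 4 5 1 2 / 2 3 6 1 4 5.

2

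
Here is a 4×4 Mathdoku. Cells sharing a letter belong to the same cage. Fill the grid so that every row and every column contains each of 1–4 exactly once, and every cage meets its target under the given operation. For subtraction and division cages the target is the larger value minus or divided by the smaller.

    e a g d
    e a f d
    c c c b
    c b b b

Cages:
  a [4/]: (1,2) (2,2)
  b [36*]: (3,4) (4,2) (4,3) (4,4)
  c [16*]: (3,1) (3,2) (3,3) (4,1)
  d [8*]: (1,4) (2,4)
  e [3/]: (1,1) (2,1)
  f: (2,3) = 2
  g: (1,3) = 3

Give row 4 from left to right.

2 3 4 1

G is a freebie, so (1,3) = 3.
Cage f is given; hence (2,3) = 2.
Row 2 now contains 2, leaving (2,4) = 4.
Cage b has product 36, so (3,4) = 3.
Cage c has product 16; hence (4,1) = 2.
Column 4 already has 4; hence (4,4) = 1.
3 is placed in row 1; hence (1,1) = 1.
Cage a needs two cells with quotient 4, so (1,2) = 4.
Column 4 already has 4; hence (1,4) = 2.
Cage e's pair has quotient 3, so (2,1) = 3.
Row 2 now contains 4, which forces (2,2) = 1.
1 is placed in column 1, leaving (3,1) = 4.
Cage c needs product 16, which forces (3,2) = 2.
Row 3 now contains 4, leaving (3,3) = 1.
Cage b needs product 36, leaving (4,2) = 3.
1 is placed in row 4, so (4,3) = 4.
Completed grid: 1 4 3 2 / 3 1 2 4 / 4 2 1 3 / 2 3 4 1.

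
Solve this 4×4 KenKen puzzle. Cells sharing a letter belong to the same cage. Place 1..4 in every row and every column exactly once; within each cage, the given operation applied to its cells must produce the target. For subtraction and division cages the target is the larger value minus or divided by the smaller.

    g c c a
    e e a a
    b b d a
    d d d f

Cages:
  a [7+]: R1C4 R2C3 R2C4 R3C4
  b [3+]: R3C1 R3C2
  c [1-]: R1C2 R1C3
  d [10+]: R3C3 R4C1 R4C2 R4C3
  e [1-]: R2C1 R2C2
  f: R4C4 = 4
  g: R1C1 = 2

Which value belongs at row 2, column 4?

G is a freebie, so R1C1 = 2.
The 4 cells of cage a must have sum 7, leaving R2C3 = 1.
Column 1 already has 2, so R3C1 = 1.
1 is placed in row 3; hence R3C2 = 2.
Row 3 now contains 2, which forces R3C4 = 3.
F is a freebie, so R4C4 = 4.
Column 4 now contains 3, which forces R1C4 = 1.
Column 4 now contains 3, leaving R2C4 = 2.
Row 3 now contains 3; hence R3C3 = 4.
Row 4 already has 4, which forces R4C1 = 3.
Cage d needs sum 10, leaving R4C2 = 1.
Cage d has sum 10; hence R4C3 = 2.
Cage c needs two cells with difference 1, which forces R1C2 = 4.
Column 3 now contains 4, which forces R1C3 = 3.
Column 1 already has 3, so R2C1 = 4.
Cage e's pair has difference 1, leaving R2C2 = 3.
Filled in: 2 4 3 1 / 4 3 1 2 / 1 2 4 3 / 3 1 2 4.

2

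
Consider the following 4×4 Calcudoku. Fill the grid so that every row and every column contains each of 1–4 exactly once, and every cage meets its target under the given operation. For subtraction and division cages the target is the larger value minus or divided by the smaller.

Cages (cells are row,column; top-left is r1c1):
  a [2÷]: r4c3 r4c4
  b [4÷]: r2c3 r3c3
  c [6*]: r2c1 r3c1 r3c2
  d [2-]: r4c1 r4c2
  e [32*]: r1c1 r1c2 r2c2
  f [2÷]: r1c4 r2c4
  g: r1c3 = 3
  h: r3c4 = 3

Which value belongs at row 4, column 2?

Cage e needs product 32, which forces r1c1 = 4.
Cage e needs product 32; hence r1c2 = 2.
Cage g is given; hence r1c3 = 3.
2 is placed in row 1, so r1c4 = 1.
The 3 cells of cage e must have product 32, leaving r2c2 = 4.
Row 2 now contains 4, leaving r2c3 = 1.
Row 2 now contains 4, so r2c4 = 2.
Column 3 already has 1; hence r3c3 = 4.
H is a freebie, leaving r3c4 = 3.
4 is placed in column 3; hence r4c3 = 2.
Column 4 already has 2, so r4c4 = 4.
Row 2 already has 2, which forces r2c1 = 3.
The 3 cells of cage c must have product 6; hence r3c1 = 2.
3 is placed in row 3, leaving r3c2 = 1.
3 is placed in column 1, which forces r4c1 = 1.
Column 2 already has 1, which forces r4c2 = 3.
Filled in: 4 2 3 1 / 3 4 1 2 / 2 1 4 3 / 1 3 2 4.

3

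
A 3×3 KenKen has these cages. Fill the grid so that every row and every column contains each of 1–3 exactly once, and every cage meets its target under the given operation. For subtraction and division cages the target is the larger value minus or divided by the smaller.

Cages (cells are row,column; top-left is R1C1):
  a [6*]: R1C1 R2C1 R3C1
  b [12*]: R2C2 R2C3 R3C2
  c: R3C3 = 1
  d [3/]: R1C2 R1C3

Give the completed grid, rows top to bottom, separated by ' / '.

Cage b needs product 12; hence R2C2 = 3.
Cage b has product 12, leaving R2C3 = 2.
Cage b has product 12, leaving R3C2 = 2.
Cage c is a single given cell, so R3C3 = 1.
Cage a has product 6; hence R1C1 = 2.
Column 2 now contains 3, so R1C2 = 1.
Column 3 already has 1, leaving R1C3 = 3.
Row 2 now contains 2, which forces R2C1 = 1.
Row 3 now contains 1, so R3C1 = 3.

2 1 3 / 1 3 2 / 3 2 1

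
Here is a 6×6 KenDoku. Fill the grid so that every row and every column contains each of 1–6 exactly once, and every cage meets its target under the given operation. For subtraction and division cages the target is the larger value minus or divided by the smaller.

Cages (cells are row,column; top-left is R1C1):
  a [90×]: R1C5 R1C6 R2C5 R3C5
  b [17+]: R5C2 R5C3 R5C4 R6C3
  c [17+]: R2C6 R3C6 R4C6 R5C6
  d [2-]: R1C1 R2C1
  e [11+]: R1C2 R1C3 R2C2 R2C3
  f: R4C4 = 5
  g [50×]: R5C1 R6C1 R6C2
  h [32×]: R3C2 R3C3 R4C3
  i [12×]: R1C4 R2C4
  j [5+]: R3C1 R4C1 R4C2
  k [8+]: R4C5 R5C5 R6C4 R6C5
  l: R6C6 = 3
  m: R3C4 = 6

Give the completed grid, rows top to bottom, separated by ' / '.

4 2 5 3 6 1 / 6 3 1 4 5 2 / 1 4 2 6 3 5 / 3 1 4 5 2 6 / 5 6 3 2 1 4 / 2 5 6 1 4 3

Cage h needs product 32; hence R3C2 = 4.
Cage h needs product 32, leaving R3C3 = 2.
M is a freebie, leaving R3C4 = 6.
6 is placed in row 3, so R3C6 = 5.
Cage h needs product 32, so R4C3 = 4.
Cage f is given; hence R4C4 = 5.
Cage g needs product 50, which forces R5C1 = 5.
Cage g needs product 50, leaving R6C1 = 2.
The 3 cells of cage g must have product 50, leaving R6C2 = 5.
2 is placed in row 6, leaving R6C4 = 1.
L is a freebie, leaving R6C6 = 3.
Row 3 now contains 2, leaving R3C1 = 1.
1 is placed in row 3, so R3C5 = 3.
Cage j has sum 5, which forces R4C1 = 3.
Cage j needs sum 5; hence R4C2 = 1.
Row 4 now contains 1, which forces R4C5 = 2.
Row 4 now contains 2, so R4C6 = 6.
The 4 cells of cage b must have sum 17, which forces R5C2 = 6.
Column 5 already has 2, leaving R5C5 = 1.
Row 6 now contains 3; hence R6C3 = 6.
Row 6 now contains 3, leaving R6C5 = 4.
6 is placed in column 6, so R1C6 = 1.
1 is placed in row 5, so R5C3 = 3.
Cage b has sum 17, which forces R5C4 = 2.
2 is placed in row 5, so R5C6 = 4.
1 is placed in row 1, which forces R1C3 = 5.
Row 1 already has 5, so R1C5 = 6.
The 4 cells of cage e must have sum 11, so R2C3 = 1.
Column 5 now contains 6; hence R2C5 = 5.
Column 6 already has 4, which forces R2C6 = 2.
6 is placed in row 1; hence R1C1 = 4.
Cage e needs sum 11, which forces R1C2 = 2.
Row 1 now contains 4, so R1C4 = 3.
Cage d needs two cells with difference 2, which forces R2C1 = 6.
Row 2 already has 2, which forces R2C2 = 3.
3 is placed in column 4; hence R2C4 = 4.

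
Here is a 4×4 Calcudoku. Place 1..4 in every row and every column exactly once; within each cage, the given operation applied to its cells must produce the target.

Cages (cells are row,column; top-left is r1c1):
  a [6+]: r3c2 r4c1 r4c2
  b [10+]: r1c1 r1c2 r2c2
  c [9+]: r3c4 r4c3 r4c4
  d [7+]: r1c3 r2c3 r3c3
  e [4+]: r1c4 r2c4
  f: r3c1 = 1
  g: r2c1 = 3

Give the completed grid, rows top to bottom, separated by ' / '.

4 2 1 3 / 3 4 2 1 / 1 3 4 2 / 2 1 3 4

G is a freebie, so r2c1 = 3.
Row 2 already has 3, which forces r2c2 = 4.
Row 2 already has 3, which forces r2c4 = 1.
Cage f is given, leaving r3c1 = 1.
1 is placed in column 1, so r4c1 = 2.
Column 1 now contains 3, which forces r1c1 = 4.
4 is placed in column 2, leaving r1c2 = 2.
The 3 cells of cage d must have sum 7, so r1c3 = 1.
Column 4 now contains 1; hence r1c4 = 3.
Row 2 now contains 1, which forces r2c3 = 2.
Cage a has sum 6, so r3c2 = 3.
Cage d needs sum 7; hence r3c3 = 4.
The 3 cells of cage c must have sum 9, so r3c4 = 2.
Cage a needs sum 6, so r4c2 = 1.
Column 3 now contains 4, leaving r4c3 = 3.
Column 4 already has 3, which forces r4c4 = 4.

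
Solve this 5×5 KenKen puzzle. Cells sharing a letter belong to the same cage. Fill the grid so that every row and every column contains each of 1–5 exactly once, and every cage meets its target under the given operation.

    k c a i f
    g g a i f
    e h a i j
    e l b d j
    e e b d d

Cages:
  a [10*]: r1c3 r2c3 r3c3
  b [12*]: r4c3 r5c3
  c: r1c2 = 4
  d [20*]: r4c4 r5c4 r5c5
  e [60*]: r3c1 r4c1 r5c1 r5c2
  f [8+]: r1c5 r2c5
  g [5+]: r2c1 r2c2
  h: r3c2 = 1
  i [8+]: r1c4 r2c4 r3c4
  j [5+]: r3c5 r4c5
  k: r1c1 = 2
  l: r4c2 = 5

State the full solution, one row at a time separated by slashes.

Cage k is a single given cell, leaving r1c1 = 2.
Cage c is a single given cell, so r1c2 = 4.
H is a freebie, which forces r3c2 = 1.
L is a freebie, leaving r4c2 = 5.
Cage g needs two cells with sum 5, so r2c1 = 3.
The two cells of cage g must have sum 5, leaving r2c2 = 2.
3 is placed in row 2, leaving r2c5 = 5.
The 4 cells of cage e must have product 60; hence r5c2 = 3.
Row 5 now contains 3, so r5c3 = 4.
Cage a needs product 10, which forces r1c3 = 5.
Column 5 now contains 5, leaving r1c5 = 3.
5 is placed in row 2, so r2c3 = 1.
1 is placed in row 2, so r2c4 = 4.
The 3 cells of cage a must have product 10, so r3c3 = 2.
2 is placed in row 3, leaving r3c4 = 3.
2 is placed in row 3, leaving r3c5 = 4.
Column 3 already has 4, so r4c3 = 3.
Column 4 now contains 4, so r4c4 = 2.
Row 4 already has 2, leaving r4c5 = 1.
Cage d needs product 20; hence r5c4 = 5.
Column 5 already has 1; hence r5c5 = 2.
3 is placed in row 1, so r1c4 = 1.
Row 3 now contains 4, leaving r3c1 = 5.
Row 4 already has 1; hence r4c1 = 4.
Row 5 already has 5, which forces r5c1 = 1.

2 4 5 1 3 / 3 2 1 4 5 / 5 1 2 3 4 / 4 5 3 2 1 / 1 3 4 5 2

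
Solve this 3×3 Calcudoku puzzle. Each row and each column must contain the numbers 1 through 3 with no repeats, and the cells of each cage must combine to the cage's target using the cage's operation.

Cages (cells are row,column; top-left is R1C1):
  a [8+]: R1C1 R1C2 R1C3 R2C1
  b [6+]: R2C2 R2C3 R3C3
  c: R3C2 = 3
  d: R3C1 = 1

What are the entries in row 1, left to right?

The 4 cells of cage a must have sum 8, which forces R2C1 = 2.
Cage d is given, which forces R3C1 = 1.
Cage c is given, which forces R3C2 = 3.
Row 3 now contains 3, leaving R3C3 = 2.
Column 1 now contains 1, leaving R1C1 = 3.
Cage a has sum 8, so R1C2 = 2.
The 4 cells of cage a must have sum 8, leaving R1C3 = 1.
Column 2 now contains 3, so R2C2 = 1.
The 3 cells of cage b must have sum 6, so R2C3 = 3.
Completed grid: 3 2 1 / 2 1 3 / 1 3 2.

3 2 1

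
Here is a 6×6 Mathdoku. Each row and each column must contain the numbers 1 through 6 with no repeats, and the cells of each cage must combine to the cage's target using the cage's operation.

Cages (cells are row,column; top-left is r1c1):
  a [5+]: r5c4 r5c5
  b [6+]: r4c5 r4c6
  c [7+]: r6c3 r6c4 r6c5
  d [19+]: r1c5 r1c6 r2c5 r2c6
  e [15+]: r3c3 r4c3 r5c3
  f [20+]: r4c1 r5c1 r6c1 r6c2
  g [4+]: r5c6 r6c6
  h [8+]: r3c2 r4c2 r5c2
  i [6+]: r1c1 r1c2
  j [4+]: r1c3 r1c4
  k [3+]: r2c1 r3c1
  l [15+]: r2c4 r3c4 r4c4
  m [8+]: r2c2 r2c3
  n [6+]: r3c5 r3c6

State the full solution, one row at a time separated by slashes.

The only place for 1 in row 2 is r2c1.
Column 1 now contains 1, which forces r3c1 = 2.
The only place for 3 in row 3 is r3c2.
Row 4 needs a 3, and only r4c1 is open for it.
The 4 cells of cage f must have sum 20, leaving r5c1 = 6.
Cage f has sum 20, leaving r6c1 = 5.
Cage f needs sum 20, leaving r6c2 = 6.
5 is placed in column 1, which forces r1c1 = 4.
The two cells of cage i must have sum 6, which forces r1c2 = 2.
Column 2 already has 2; hence r2c2 = 5.
Cage m's pair has sum 8, leaving r2c3 = 3.
Column 3 already has 3, which forces r1c3 = 1.
The two cells of cage j must have sum 4, so r1c4 = 3.
In row 2, 4 can only go at r2c4, so r2c4 = 4.
In row 3, 4 can only go at r3c3, so r3c3 = 4.
Cage e needs sum 15; hence r4c3 = 6.
Row 4 already has 6; hence r4c4 = 5.
Column 3 now contains 4, leaving r5c3 = 5.
Column 3 now contains 4, which forces r6c3 = 2.
Cage c needs sum 7; hence r6c4 = 1.
The 3 cells of cage c must have sum 7, which forces r6c5 = 4.
Row 6 now contains 1, so r6c6 = 3.
Column 4 now contains 5, so r3c4 = 6.
The two cells of cage b must have sum 6, leaving r4c5 = 2.
Cage b's pair has sum 6; hence r4c6 = 4.
1 is placed in column 4; hence r5c4 = 2.
4 is placed in column 5, leaving r5c5 = 3.
Column 6 now contains 3, leaving r5c6 = 1.
The 4 cells of cage d must have sum 19, which forces r1c5 = 5.
Cage d has sum 19, which forces r1c6 = 6.
Column 5 now contains 2; hence r2c5 = 6.
The 4 cells of cage d must have sum 19, which forces r2c6 = 2.
The two cells of cage n must have sum 6, so r3c5 = 1.
Column 6 now contains 1, so r3c6 = 5.
Row 4 already has 4, which forces r4c2 = 1.
1 is placed in row 5, which forces r5c2 = 4.

4 2 1 3 5 6 / 1 5 3 4 6 2 / 2 3 4 6 1 5 / 3 1 6 5 2 4 / 6 4 5 2 3 1 / 5 6 2 1 4 3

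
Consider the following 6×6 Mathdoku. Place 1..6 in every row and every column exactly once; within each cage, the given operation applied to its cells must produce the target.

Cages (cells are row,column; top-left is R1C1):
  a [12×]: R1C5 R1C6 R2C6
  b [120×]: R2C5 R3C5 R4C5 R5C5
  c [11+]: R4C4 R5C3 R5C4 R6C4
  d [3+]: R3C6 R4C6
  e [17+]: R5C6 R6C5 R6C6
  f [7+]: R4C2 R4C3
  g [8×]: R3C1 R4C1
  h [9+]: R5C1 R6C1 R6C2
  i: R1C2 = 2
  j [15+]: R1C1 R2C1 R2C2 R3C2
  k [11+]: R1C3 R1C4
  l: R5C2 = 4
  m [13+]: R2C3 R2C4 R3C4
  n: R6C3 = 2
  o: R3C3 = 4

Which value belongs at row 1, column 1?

3

Cage i is given, so R1C2 = 2.
Cage o is given; hence R3C3 = 4.
L is a freebie, leaving R5C2 = 4.
Cage e has sum 17, leaving R5C6 = 6.
Cage n is given, so R6C3 = 2.
Cage e needs sum 17, so R6C5 = 6.
Cage e has sum 17, which forces R6C6 = 5.
Row 3 now contains 4; hence R3C1 = 2.
Row 3 already has 2, so R3C6 = 1.
The two cells of cage g must have product 8, leaving R4C1 = 4.
1 is placed in column 6, leaving R4C6 = 2.
Column 1 already has 2, so R5C1 = 5.
Cage a needs product 12, which forces R1C5 = 1.
Cage b has product 120, leaving R2C5 = 4.
Row 2 now contains 4, which forces R2C6 = 3.
The 4 cells of cage b must have product 120, which forces R5C5 = 2.
Column 6 now contains 3, which forces R1C6 = 4.
The only place for 3 in row 1 is R1C1.
Column 1 now contains 3; hence R6C1 = 1.
The 3 cells of cage h must have sum 9; hence R6C2 = 3.
1 is placed in row 6, which forces R6C4 = 4.
1 is placed in column 1, leaving R2C1 = 6.
The 4 cells of cage j must have sum 15, leaving R2C2 = 1.
Row 2 already has 6, so R2C3 = 5.
1 is placed in row 2, which forces R2C4 = 2.
The 4 cells of cage j must have sum 15, so R3C2 = 5.
Row 3 now contains 5, leaving R3C4 = 6.
Row 3 now contains 5, leaving R3C5 = 3.
1 is placed in column 2; hence R4C2 = 6.
Row 4 now contains 6; hence R4C3 = 1.
Cage c needs sum 11, so R4C4 = 3.
Column 5 already has 3; hence R4C5 = 5.
Cage c has sum 11, which forces R5C3 = 3.
The 4 cells of cage c must have sum 11, leaving R5C4 = 1.
Column 3 now contains 5, leaving R1C3 = 6.
Column 4 now contains 6, which forces R1C4 = 5.
The full grid is 3 2 6 5 1 4 / 6 1 5 2 4 3 / 2 5 4 6 3 1 / 4 6 1 3 5 2 / 5 4 3 1 2 6 / 1 3 2 4 6 5.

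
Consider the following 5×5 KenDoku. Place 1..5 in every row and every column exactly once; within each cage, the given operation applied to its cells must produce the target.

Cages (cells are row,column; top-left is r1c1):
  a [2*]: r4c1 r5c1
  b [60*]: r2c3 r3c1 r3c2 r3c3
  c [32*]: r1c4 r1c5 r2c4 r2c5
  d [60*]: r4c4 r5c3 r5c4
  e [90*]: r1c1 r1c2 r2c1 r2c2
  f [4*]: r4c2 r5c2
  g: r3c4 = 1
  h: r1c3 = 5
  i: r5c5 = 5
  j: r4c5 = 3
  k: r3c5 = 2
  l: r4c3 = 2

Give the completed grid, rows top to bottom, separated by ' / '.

Cage h is a single given cell, so r1c3 = 5.
Cage g is given, which forces r3c4 = 1.
Cage k is given, which forces r3c5 = 2.
Cage l is given, so r4c3 = 2.
Cage j is given; hence r4c5 = 3.
Cage i is given, leaving r5c5 = 5.
The 4 cells of cage b must have product 60, so r2c3 = 1.
Row 2 already has 1, so r2c5 = 4.
2 is placed in row 4, so r4c1 = 1.
1 is placed in row 4, so r4c2 = 4.
The 3 cells of cage d must have product 60, which forces r4c4 = 5.
Cage a needs two cells with product 2, leaving r5c1 = 2.
Column 2 now contains 4; hence r5c2 = 1.
2 is placed in column 1, which forces r1c1 = 3.
Cage e has product 90; hence r1c2 = 2.
Cage c needs product 32, which forces r1c4 = 4.
Column 5 already has 4, which forces r1c5 = 1.
Cage e has product 90; hence r2c1 = 5.
Cage e needs product 90; hence r2c2 = 3.
Row 2 already has 4, so r2c4 = 2.
Column 1 now contains 5, leaving r3c1 = 4.
3 is placed in column 2; hence r3c2 = 5.
Row 3 already has 4, leaving r3c3 = 3.
3 is placed in column 3, which forces r5c3 = 4.
4 is placed in column 4, so r5c4 = 3.

3 2 5 4 1 / 5 3 1 2 4 / 4 5 3 1 2 / 1 4 2 5 3 / 2 1 4 3 5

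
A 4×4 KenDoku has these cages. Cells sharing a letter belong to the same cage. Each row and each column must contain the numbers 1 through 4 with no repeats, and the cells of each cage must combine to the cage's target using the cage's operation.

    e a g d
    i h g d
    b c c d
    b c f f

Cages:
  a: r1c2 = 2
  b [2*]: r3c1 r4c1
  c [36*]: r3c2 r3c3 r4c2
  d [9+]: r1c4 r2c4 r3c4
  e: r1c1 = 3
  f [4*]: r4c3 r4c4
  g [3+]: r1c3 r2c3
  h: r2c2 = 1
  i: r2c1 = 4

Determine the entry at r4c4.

1

E is a freebie; hence r1c1 = 3.
A is a freebie; hence r1c2 = 2.
2 is placed in row 1; hence r1c3 = 1.
2 is placed in row 1; hence r1c4 = 4.
Cage i is given, leaving r2c1 = 4.
Cage h is a single given cell, leaving r2c2 = 1.
Column 3 now contains 1; hence r2c3 = 2.
Row 2 already has 2; hence r2c4 = 3.
Cage c needs product 36; hence r3c2 = 4.
Cage c has product 36; hence r3c3 = 3.
3 is placed in column 4, which forces r3c4 = 2.
Cage c has product 36, so r4c2 = 3.
Column 3 now contains 1, which forces r4c3 = 4.
Column 4 now contains 4, leaving r4c4 = 1.
Row 3 already has 2, so r3c1 = 1.
Row 4 already has 1, which forces r4c1 = 2.
Filled in: 3 2 1 4 / 4 1 2 3 / 1 4 3 2 / 2 3 4 1.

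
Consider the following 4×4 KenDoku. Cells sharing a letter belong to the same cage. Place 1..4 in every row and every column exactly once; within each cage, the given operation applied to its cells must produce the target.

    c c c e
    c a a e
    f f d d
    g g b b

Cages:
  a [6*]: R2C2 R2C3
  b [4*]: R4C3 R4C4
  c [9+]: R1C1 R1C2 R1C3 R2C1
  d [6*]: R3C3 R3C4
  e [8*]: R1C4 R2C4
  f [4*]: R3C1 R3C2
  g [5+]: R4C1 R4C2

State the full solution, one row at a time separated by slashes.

3 4 1 2 / 1 2 3 4 / 4 1 2 3 / 2 3 4 1

In row 2, 1 can only go at R2C1, so R2C1 = 1.
1 is placed in column 1, so R3C1 = 4.
Cage f needs two cells with product 4, leaving R3C2 = 1.
4 is placed in column 1, which forces R1C1 = 3.
Cage c needs sum 9; hence R1C2 = 4.
Cage c has sum 9, which forces R1C3 = 1.
Row 1 already has 4, so R1C4 = 2.
Column 4 now contains 2, so R2C4 = 4.
Column 4 now contains 2, which forces R3C4 = 3.
Column 1 already has 3, which forces R4C1 = 2.
Row 4 already has 2, leaving R4C2 = 3.
Column 3 now contains 1, leaving R4C3 = 4.
4 is placed in column 4, leaving R4C4 = 1.
Column 2 now contains 3, leaving R2C2 = 2.
Cage a needs two cells with product 6, so R2C3 = 3.
3 is placed in row 3; hence R3C3 = 2.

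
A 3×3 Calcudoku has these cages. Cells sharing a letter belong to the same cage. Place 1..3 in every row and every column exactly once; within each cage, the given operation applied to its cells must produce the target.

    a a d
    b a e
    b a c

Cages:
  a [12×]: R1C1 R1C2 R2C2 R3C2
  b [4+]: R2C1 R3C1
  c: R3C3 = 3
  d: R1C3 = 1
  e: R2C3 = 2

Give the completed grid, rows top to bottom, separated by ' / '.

The 4 cells of cage a must have product 12, so R1C1 = 2.
Cage d is given, so R1C3 = 1.
Cage e is given, so R2C3 = 2.
C is a freebie, which forces R3C3 = 3.
Row 1 already has 1; hence R1C2 = 3.
Cage b's pair has sum 4, which forces R2C1 = 3.
Cage a has product 12, so R2C2 = 1.
Row 3 already has 3, so R3C1 = 1.
Cage a has product 12, which forces R3C2 = 2.

2 3 1 / 3 1 2 / 1 2 3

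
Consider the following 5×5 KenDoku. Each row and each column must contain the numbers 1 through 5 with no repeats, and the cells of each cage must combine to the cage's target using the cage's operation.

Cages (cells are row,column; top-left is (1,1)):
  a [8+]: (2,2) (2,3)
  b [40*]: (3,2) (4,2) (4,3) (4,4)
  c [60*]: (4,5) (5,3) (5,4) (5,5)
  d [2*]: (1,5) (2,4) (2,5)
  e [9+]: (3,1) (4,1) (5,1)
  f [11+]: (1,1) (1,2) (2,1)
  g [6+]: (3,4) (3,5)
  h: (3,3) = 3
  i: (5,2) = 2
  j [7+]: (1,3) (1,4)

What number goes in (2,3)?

5

Cage d needs product 2, leaving (1,5) = 1.
Cage d has product 2; hence (2,4) = 1.
The 3 cells of cage d must have product 2, which forces (2,5) = 2.
Cage h is a single given cell, which forces (3,3) = 3.
Cage i is a single given cell, so (5,2) = 2.
Cage a needs two cells with sum 8; hence (2,2) = 3.
Column 3 now contains 3, so (2,3) = 5.
The two cells of cage g must have sum 6, which forces (3,4) = 2.
Cage g needs two cells with sum 6, which forces (3,5) = 4.
The 4 cells of cage c must have product 60; hence (5,3) = 1.
Row 2 now contains 5, leaving (2,1) = 4.
Cage b needs product 40, leaving (4,3) = 2.
Cage c has product 60, leaving (5,4) = 4.
2 is placed in column 3; hence (1,3) = 4.
The two cells of cage j must have sum 7; hence (1,4) = 3.
Cage b needs product 40, so (3,2) = 1.
The 4 cells of cage b must have product 40, which forces (4,2) = 4.
Column 4 already has 4; hence (4,4) = 5.
Row 4 now contains 5, leaving (4,5) = 3.
Column 5 already has 3, so (5,5) = 5.
Row 1 already has 3, leaving (1,1) = 2.
Row 1 now contains 4, so (1,2) = 5.
Row 3 now contains 1, which forces (3,1) = 5.
Row 4 already has 3, leaving (4,1) = 1.
Row 5 already has 5; hence (5,1) = 3.
Completed grid: 2 5 4 3 1 / 4 3 5 1 2 / 5 1 3 2 4 / 1 4 2 5 3 / 3 2 1 4 5.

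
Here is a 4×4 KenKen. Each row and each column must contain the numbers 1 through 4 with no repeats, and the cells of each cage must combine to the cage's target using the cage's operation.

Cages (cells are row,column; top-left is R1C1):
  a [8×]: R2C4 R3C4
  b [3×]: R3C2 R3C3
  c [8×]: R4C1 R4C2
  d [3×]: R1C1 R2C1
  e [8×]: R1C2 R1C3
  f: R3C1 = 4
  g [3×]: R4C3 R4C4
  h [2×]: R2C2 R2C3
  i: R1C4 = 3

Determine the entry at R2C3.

2

I is a freebie; hence R1C4 = 3.
F is a freebie; hence R3C1 = 4.
Row 3 now contains 4, leaving R3C4 = 2.
4 is placed in column 1, so R4C1 = 2.
Row 4 now contains 2, leaving R4C2 = 4.
Column 4 now contains 3, so R4C4 = 1.
3 is placed in row 1; hence R1C1 = 1.
Column 2 already has 4, leaving R1C2 = 2.
Cage e needs two cells with product 8, so R1C3 = 4.
Cage d needs two cells with product 3, so R2C1 = 3.
Column 2 now contains 2, leaving R2C2 = 1.
Row 2 now contains 1, leaving R2C3 = 2.
Column 4 already has 2; hence R2C4 = 4.
1 is placed in column 2, so R3C2 = 3.
Row 3 already has 3, so R3C3 = 1.
1 is placed in row 4, so R4C3 = 3.
Filled in: 1 2 4 3 / 3 1 2 4 / 4 3 1 2 / 2 4 3 1.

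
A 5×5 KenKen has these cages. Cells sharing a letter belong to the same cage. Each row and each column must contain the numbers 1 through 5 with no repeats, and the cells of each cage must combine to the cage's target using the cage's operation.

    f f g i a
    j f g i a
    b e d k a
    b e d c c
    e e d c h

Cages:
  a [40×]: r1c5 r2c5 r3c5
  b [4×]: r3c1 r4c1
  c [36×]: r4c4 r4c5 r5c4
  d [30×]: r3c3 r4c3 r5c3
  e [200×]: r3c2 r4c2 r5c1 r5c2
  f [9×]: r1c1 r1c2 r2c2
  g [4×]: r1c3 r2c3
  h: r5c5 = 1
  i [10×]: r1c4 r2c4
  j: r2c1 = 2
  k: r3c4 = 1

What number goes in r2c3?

1

The 3 cells of cage f must have product 9, which forces r1c1 = 3.
The 3 cells of cage f must have product 9, leaving r1c2 = 1.
Row 1 already has 1, so r1c3 = 4.
Cage j is given, leaving r2c1 = 2.
The 3 cells of cage f must have product 9, leaving r2c2 = 3.
Column 3 already has 4, which forces r2c3 = 1.
2 is placed in row 2, leaving r2c4 = 5.
Row 2 now contains 5, so r2c5 = 4.
K is a freebie, which forces r3c4 = 1.
Cage c has product 36, so r4c4 = 4.
Cage c needs product 36, which forces r4c5 = 3.
The 4 cells of cage e must have product 200; hence r5c1 = 5.
The 3 cells of cage c must have product 36; hence r5c4 = 3.
H is a freebie, so r5c5 = 1.
5 is placed in column 4, leaving r1c4 = 2.
2 is placed in row 1; hence r1c5 = 5.
Row 3 already has 1; hence r3c1 = 4.
Cage d needs product 30, leaving r3c3 = 3.
Column 5 already has 5, leaving r3c5 = 2.
4 is placed in row 4; hence r4c1 = 1.
The 3 cells of cage d must have product 30, so r4c3 = 5.
Row 5 already has 3; hence r5c3 = 2.
Row 3 already has 2, which forces r3c2 = 5.
Row 4 already has 5, so r4c2 = 2.
2 is placed in row 5; hence r5c2 = 4.
The full grid is 3 1 4 2 5 / 2 3 1 5 4 / 4 5 3 1 2 / 1 2 5 4 3 / 5 4 2 3 1.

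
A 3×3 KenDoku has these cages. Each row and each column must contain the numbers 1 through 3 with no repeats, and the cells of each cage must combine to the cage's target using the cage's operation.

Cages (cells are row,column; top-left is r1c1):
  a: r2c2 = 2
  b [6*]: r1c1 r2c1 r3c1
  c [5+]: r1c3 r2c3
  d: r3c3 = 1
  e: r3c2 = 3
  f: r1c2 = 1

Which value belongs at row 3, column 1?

2

F is a freebie, so r1c2 = 1.
A is a freebie; hence r2c2 = 2.
Row 2 now contains 2, so r2c3 = 3.
E is a freebie; hence r3c2 = 3.
D is a freebie, so r3c3 = 1.
The 3 cells of cage b must have product 6, so r1c1 = 3.
3 is placed in column 3, so r1c3 = 2.
Row 2 now contains 3, which forces r2c1 = 1.
1 is placed in row 3; hence r3c1 = 2.
Completed grid: 3 1 2 / 1 2 3 / 2 3 1.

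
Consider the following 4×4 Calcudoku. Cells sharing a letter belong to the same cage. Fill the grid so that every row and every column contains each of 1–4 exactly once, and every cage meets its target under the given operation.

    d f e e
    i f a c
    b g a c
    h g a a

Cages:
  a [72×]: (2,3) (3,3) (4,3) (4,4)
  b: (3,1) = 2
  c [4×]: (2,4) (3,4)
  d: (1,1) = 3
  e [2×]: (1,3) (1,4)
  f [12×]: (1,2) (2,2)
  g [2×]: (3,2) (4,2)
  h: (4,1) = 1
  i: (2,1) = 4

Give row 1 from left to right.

Cage d is a single given cell, so (1,1) = 3.
Row 1 now contains 3, so (1,2) = 4.
I is a freebie, so (2,1) = 4.
4 is placed in column 2, which forces (2,2) = 3.
3 is placed in row 2; hence (2,3) = 2.
Row 2 already has 4, which forces (2,4) = 1.
Cage b is a single given cell, which forces (3,1) = 2.
2 is placed in row 3, leaving (3,2) = 1.
Column 4 already has 1, which forces (3,4) = 4.
H is a freebie; hence (4,1) = 1.
Column 2 already has 1, which forces (4,2) = 2.
Column 3 already has 2, which forces (4,3) = 4.
Cage a needs product 72, leaving (4,4) = 3.
Column 3 already has 2, which forces (1,3) = 1.
Column 4 already has 1, so (1,4) = 2.
Row 3 now contains 4, which forces (3,3) = 3.
Completed grid: 3 4 1 2 / 4 3 2 1 / 2 1 3 4 / 1 2 4 3.

3 4 1 2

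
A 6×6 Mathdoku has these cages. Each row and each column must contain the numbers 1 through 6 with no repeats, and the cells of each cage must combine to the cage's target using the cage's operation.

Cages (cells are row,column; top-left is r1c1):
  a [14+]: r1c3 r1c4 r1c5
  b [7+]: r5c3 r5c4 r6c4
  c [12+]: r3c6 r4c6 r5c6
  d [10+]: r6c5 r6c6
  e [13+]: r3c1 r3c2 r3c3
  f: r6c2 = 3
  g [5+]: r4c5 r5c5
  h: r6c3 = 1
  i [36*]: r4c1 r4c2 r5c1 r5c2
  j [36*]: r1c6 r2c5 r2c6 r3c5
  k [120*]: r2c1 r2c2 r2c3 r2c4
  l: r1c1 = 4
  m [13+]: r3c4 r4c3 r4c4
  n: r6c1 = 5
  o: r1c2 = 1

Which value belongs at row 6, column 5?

Cage l is given, leaving r1c1 = 4.
O is a freebie, so r1c2 = 1.
N is a freebie, so r6c1 = 5.
Cage f is a single given cell, leaving r6c2 = 3.
Cage h is given, leaving r6c3 = 1.
The only place for 2 in row 1 is r1c6.
Row 5 needs a 5, and only r5c6 is open for it.
The only place for 6 in row 5 is r5c2.
Column 2 already has 6, leaving r4c2 = 2.
In row 6, 2 can only go at r6c4, so r6c4 = 2.
Column 5 needs a 5, and only r1c5 is open for it.
The only place for 5 in row 3 is r3c2.
5 is placed in column 2, leaving r2c2 = 4.
In row 3, 4 can only go at r3c4, so r3c4 = 4.
Cage m needs sum 13, leaving r4c3 = 4.
Cage m needs sum 13; hence r4c4 = 5.
Row 4 already has 4, which forces r4c6 = 6.
Column 3 now contains 4, leaving r5c3 = 2.
Row 5 already has 2, which forces r5c5 = 4.
Column 5 now contains 4; hence r6c5 = 6.
Column 6 now contains 6, which forces r6c6 = 4.
Cage k has product 120, so r2c3 = 5.
The 4 cells of cage j must have product 36, so r2c5 = 2.
Cage j needs product 36, leaving r2c6 = 3.
The 3 cells of cage e must have sum 13, which forces r3c1 = 2.
Column 3 already has 2; hence r3c3 = 6.
Cage j needs product 36, which forces r3c5 = 3.
Cage c has sum 12, which forces r3c6 = 1.
Cage g's pair has sum 5; hence r4c5 = 1.
The 3 cells of cage b must have sum 7, leaving r5c4 = 3.
Column 3 now contains 6, leaving r1c3 = 3.
3 is placed in column 4, so r1c4 = 6.
Column 4 now contains 6, so r2c4 = 1.
Row 4 already has 1, leaving r4c1 = 3.
Row 5 now contains 3, leaving r5c1 = 1.
1 is placed in row 2, which forces r2c1 = 6.
The full grid is 4 1 3 6 5 2 / 6 4 5 1 2 3 / 2 5 6 4 3 1 / 3 2 4 5 1 6 / 1 6 2 3 4 5 / 5 3 1 2 6 4.

6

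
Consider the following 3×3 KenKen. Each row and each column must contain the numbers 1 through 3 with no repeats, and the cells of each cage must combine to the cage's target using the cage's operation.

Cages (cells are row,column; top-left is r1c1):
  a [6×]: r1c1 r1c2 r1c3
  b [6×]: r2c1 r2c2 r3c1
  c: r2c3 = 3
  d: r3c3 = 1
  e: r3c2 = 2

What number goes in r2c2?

C is a freebie, leaving r2c3 = 3.
E is a freebie; hence r3c2 = 2.
D is a freebie; hence r3c3 = 1.
1 is placed in column 3, leaving r1c3 = 2.
The 3 cells of cage b must have product 6, which forces r2c1 = 2.
2 is placed in column 2; hence r2c2 = 1.
Row 3 now contains 1, so r3c1 = 3.
Column 1 already has 3, which forces r1c1 = 1.
Column 2 now contains 1, leaving r1c2 = 3.
Filled in: 1 3 2 / 2 1 3 / 3 2 1.

1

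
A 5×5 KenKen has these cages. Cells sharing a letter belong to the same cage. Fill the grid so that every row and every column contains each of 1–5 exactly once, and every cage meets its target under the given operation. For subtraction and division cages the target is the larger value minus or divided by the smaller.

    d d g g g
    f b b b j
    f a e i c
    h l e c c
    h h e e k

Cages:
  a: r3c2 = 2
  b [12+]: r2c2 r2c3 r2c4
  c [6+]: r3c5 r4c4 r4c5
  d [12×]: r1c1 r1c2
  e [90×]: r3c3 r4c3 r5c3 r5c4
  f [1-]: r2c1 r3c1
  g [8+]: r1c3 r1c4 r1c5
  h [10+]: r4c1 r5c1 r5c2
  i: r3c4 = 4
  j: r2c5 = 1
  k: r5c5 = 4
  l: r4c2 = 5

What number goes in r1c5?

5

Cage j is given, leaving r2c5 = 1.
A is a freebie, leaving r3c2 = 2.
Cage i is a single given cell, which forces r3c4 = 4.
2 is placed in row 3, so r3c5 = 3.
Cage l is a single given cell, which forces r4c2 = 5.
The 4 cells of cage e must have product 90; hence r5c4 = 3.
Cage k is given, leaving r5c5 = 4.
Column 4 already has 3, leaving r2c4 = 5.
Row 3 now contains 3; hence r3c3 = 5.
Cage h needs sum 10, which forces r4c1 = 4.
Cage e needs product 90, so r4c3 = 3.
Cage c has sum 6, leaving r4c4 = 1.
Column 5 now contains 4, leaving r4c5 = 2.
Cage h needs sum 10, leaving r5c1 = 5.
Row 5 now contains 4, which forces r5c2 = 1.
Cage e has product 90, so r5c3 = 2.
Column 1 already has 4, leaving r1c1 = 3.
The two cells of cage d must have product 12, leaving r1c2 = 4.
2 is placed in column 3, so r1c3 = 1.
Column 4 already has 1, which forces r1c4 = 2.
Column 5 already has 2, which forces r1c5 = 5.
Column 1 already has 4, which forces r2c1 = 2.
The 3 cells of cage b must have sum 12, so r2c2 = 3.
3 is placed in column 3, which forces r2c3 = 4.
Row 3 already has 5; hence r3c1 = 1.
Filled in: 3 4 1 2 5 / 2 3 4 5 1 / 1 2 5 4 3 / 4 5 3 1 2 / 5 1 2 3 4.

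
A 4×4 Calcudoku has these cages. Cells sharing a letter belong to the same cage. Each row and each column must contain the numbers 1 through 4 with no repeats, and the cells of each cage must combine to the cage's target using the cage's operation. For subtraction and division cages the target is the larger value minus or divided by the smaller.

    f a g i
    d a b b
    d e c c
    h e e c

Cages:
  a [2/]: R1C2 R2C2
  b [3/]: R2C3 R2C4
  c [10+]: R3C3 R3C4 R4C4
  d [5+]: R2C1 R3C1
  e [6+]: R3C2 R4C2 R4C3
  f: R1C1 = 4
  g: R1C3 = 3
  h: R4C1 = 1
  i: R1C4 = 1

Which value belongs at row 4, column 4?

4

Cage f is given, so R1C1 = 4.
G is a freebie, leaving R1C3 = 3.
Cage i is a single given cell, which forces R1C4 = 1.
Column 3 now contains 3, which forces R2C3 = 1.
1 is placed in column 4, which forces R2C4 = 3.
Column 3 now contains 3; hence R3C3 = 4.
Row 3 already has 4, which forces R3C4 = 2.
Cage h is a single given cell, so R4C1 = 1.
Column 3 already has 1, so R4C3 = 2.
Column 4 already has 3, so R4C4 = 4.
1 is placed in row 1, which forces R1C2 = 2.
3 is placed in row 2; hence R2C1 = 2.
The two cells of cage a must have quotient 2, leaving R2C2 = 4.
Column 1 already has 1, so R3C1 = 3.
Cage e has sum 6, which forces R3C2 = 1.
4 is placed in row 4, so R4C2 = 3.
Completed grid: 4 2 3 1 / 2 4 1 3 / 3 1 4 2 / 1 3 2 4.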